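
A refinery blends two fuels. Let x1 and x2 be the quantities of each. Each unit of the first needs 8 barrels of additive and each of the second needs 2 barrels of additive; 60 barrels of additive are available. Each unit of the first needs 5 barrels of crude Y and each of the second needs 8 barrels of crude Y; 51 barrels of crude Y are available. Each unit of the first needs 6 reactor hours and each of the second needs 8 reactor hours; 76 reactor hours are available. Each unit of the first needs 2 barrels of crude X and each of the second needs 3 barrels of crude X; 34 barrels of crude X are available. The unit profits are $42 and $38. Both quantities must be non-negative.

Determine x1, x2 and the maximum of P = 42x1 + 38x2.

Corner points and P = 42x1 + 38x2:
  (0, 0) → P = 0
  (0, 51/8) → P = 969/4
  (15/2, 0) → P = 315
  (7, 2) → P = 370

x1 = 7, x2 = 2, maximum P = 370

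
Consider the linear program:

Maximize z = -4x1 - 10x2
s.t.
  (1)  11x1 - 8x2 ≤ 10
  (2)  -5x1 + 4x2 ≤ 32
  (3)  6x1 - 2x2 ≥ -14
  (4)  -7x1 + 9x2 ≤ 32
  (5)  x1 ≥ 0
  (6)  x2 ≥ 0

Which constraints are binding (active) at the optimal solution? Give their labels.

(5) and (6)

Vertices and z = -4x1 - 10x2:
  (346/43, 422/43) → z = -5604/43
  (10/11, 0) → z = -40/11
  (0, 32/9) → z = -320/9
  (0, 0) → z = 0

The maximum is at (0, 0). Substituting into each constraint, equality holds for (5) and (6); the remaining constraints have slack.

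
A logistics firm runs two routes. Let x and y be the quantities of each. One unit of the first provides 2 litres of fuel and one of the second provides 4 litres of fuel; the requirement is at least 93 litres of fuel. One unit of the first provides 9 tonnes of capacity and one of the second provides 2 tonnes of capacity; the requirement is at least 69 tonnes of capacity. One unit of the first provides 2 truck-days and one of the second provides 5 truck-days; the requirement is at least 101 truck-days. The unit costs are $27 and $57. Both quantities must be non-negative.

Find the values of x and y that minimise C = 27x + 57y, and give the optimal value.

The feasible region is unbounded (it extends along (0, 1), (1, 0)), but C strictly increases along every unbounded feasible direction, so there is no improving ray and the minimum is attained at a vertex.

The optimum lies where 2x + 4y = 93 and 2x + 5y = 101.
Solving simultaneously gives x = 61/2, y = 8.

x = 61/2, y = 8, minimum C = 2559/2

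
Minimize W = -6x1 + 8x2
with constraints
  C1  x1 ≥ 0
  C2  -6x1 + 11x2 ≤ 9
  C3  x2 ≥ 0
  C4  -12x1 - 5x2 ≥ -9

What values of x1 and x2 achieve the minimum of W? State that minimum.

x1 = 3/4, x2 = 0, minimum W = -9/2

Corner points and W = -6x1 + 8x2:
  (0, 9/11) → W = 72/11
  (0, 0) → W = 0
  (1/3, 1) → W = 6
  (3/4, 0) → W = -9/2

The optimum lies where x2 = 0 and -12x1 - 5x2 = -9.
Solving simultaneously gives x1 = 3/4, x2 = 0.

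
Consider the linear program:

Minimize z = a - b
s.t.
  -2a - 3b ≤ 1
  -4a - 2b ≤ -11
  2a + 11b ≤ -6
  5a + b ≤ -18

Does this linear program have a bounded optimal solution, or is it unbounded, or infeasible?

The boundaries -2a - 3b = 1 and -4a - 2b = -11 meet at (35/8, -13/4), but that point violates 5a + b ≤ -18. Every candidate vertex is excluded by some other constraint, so the feasible region is empty.

infeasible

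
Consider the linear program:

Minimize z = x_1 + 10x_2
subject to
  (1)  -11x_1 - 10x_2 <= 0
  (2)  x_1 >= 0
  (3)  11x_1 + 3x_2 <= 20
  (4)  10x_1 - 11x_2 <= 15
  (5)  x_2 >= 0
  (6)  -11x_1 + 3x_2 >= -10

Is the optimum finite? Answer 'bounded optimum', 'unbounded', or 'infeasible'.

bounded optimum

Vertices and z = x_1 + 10x_2:
  (0, 0) → z = 0
  (0, 20/3) → z = 200/3
  (15/11, 5/3) → z = 595/33
  (10/11, 0) → z = 10/11
The feasible region has finitely many vertices and no improving ray; the minimum is 0 at (0, 0).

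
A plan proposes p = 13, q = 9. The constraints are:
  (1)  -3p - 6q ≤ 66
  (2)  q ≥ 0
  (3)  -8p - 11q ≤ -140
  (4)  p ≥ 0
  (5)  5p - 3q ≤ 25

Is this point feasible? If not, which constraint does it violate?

Constraint (5): 5p - 3q = 38, which is not ≤ 25. All other constraints are satisfied.

not feasible — violates (5)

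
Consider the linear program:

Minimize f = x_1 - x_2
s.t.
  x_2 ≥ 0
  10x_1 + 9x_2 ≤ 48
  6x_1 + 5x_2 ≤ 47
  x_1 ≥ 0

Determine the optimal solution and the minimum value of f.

Vertices and f = x_1 - x_2:
  (24/5, 0) → f = 24/5
  (0, 0) → f = 0
  (0, 16/3) → f = -16/3

The binding constraints are 10x_1 + 9x_2 = 48 and x_1 = 0.
Solving simultaneously gives x_1 = 0, x_2 = 16/3.

x_1 = 0, x_2 = 16/3, minimum f = -16/3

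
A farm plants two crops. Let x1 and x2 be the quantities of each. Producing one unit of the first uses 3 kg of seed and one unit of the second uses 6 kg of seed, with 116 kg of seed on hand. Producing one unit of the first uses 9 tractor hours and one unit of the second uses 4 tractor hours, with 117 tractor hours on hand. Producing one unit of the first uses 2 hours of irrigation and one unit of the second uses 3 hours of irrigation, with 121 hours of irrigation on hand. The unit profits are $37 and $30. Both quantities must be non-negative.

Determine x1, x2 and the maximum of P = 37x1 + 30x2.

Corner points and P = 37x1 + 30x2:
  (0, 0) → P = 0
  (0, 58/3) → P = 580
  (13, 0) → P = 481
  (17/3, 33/2) → P = 2114/3

x1 = 17/3, x2 = 33/2, maximum P = 2114/3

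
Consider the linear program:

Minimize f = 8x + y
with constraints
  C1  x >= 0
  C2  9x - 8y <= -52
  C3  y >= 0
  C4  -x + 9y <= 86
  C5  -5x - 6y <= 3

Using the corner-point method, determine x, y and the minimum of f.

Extreme points and f = 8x + y:
  (0, 13/2) → f = 13/2
  (0, 86/9) → f = 86/9
  (220/73, 722/73) → f = 34

x = 0, y = 13/2, minimum f = 13/2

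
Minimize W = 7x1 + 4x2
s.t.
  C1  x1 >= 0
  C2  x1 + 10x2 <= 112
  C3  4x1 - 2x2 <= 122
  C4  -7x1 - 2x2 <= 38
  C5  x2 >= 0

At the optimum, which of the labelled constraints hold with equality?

C1 and C5

Corner points and W = 7x1 + 4x2:
  (0, 56/5) → W = 224/5
  (0, 0) → W = 0
  (722/21, 163/21) → W = 1902/7
  (61/2, 0) → W = 427/2

The minimum is at (0, 0). Substituting into each constraint, equality holds for C1 and C5; the remaining constraints have slack.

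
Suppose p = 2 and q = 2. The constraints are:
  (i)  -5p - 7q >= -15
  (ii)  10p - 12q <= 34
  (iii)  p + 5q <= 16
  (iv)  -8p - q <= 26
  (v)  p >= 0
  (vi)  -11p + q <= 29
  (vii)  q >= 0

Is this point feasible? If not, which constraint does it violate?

Constraint (i): -5p - 7q = -24, which is not ≥ -15. All other constraints are satisfied.

not feasible — violates (i)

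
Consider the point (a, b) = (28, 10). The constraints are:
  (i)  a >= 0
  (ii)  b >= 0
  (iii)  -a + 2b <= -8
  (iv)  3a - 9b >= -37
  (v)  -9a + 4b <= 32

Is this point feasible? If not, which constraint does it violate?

(i): 28 ≥ 0 ✓
(ii): 10 ≥ 0 ✓
(iii): -8 ≤ -8 ✓
(iv): -6 ≥ -37 ✓
(v): -212 ≤ 32 ✓

feasible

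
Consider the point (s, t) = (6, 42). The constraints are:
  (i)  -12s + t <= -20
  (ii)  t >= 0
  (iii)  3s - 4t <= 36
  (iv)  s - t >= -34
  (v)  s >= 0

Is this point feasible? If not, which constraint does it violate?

Constraint (iv): s - t = -36, which is not ≥ -34. All other constraints are satisfied.

not feasible — violates (iv)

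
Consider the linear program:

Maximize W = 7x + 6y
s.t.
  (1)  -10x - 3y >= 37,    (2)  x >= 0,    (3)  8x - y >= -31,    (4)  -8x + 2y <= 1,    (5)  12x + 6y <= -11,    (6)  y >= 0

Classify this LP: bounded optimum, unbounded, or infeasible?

infeasible

The boundaries -10x - 3y = 37 and x = 0 meet at (0, -37/3), but that point violates y ≥ 0. Every candidate vertex is excluded by some other constraint, so the feasible region is empty.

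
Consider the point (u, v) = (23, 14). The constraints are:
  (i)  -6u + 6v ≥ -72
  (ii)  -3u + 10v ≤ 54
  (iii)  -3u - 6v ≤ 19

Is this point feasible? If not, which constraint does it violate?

Constraint (ii): -3u + 10v = 71, which is not ≤ 54. All other constraints are satisfied.

not feasible — violates (ii)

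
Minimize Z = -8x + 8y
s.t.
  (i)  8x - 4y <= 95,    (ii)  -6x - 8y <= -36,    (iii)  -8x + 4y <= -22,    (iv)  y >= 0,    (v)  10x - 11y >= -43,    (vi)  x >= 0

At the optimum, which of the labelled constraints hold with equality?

Extreme points and Z = -8x + 8y:
  (95/8, 0) → Z = -95
  (1217/48, 647/24) → Z = 77/6
  (40/11, 39/22) → Z = -164/11
  (6, 0) → Z = -48
  (69/8, 47/4) → Z = 25

The minimum is at (95/8, 0). Substituting into each constraint, equality holds for (i) and (iv); the remaining constraints have slack.

(i) and (iv)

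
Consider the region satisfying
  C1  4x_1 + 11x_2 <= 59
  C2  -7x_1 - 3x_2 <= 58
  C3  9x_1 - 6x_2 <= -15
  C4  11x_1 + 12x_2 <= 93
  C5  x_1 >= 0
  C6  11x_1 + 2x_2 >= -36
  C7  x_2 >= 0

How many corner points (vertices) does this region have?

3

Of the 21 pairwise boundary intersections, those satisfying every inequality are:
  (63/41, 197/41)
  (0, 59/11)
  (0, 5/2)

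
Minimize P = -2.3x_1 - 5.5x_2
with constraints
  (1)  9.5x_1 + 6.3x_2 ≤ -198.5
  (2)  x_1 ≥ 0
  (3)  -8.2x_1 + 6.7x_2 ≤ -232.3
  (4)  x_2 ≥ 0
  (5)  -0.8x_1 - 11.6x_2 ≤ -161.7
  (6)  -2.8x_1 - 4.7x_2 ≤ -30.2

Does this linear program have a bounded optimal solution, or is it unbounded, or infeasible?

infeasible

The boundaries -8.2x_1 + 6.7x_2 = -232.3 and -0.8x_1 - 11.6x_2 = -161.7 meet at (377807/10048, 57005/5024), but that point violates 9.5x_1 + 6.3x_2 ≤ -198.5. Every candidate vertex is excluded by some other constraint, so the feasible region is empty.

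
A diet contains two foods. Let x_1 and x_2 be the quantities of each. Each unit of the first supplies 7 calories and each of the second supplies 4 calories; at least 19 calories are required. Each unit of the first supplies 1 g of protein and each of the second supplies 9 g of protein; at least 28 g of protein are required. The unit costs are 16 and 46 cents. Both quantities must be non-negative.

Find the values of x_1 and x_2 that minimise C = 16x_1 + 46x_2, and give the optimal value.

Feasible corners and C = 16x_1 + 46x_2:
  (0, 19/4) → C = 437/2
  (28, 0) → C = 448
  (1, 3) → C = 154
The feasible region is unbounded (it extends along (0, 1), (1, 0)), but C strictly increases along every unbounded feasible direction, so there is no improving ray and the minimum is attained at a vertex.

At the optimal vertex, 7x_1 + 4x_2 = 19 and x_1 + 9x_2 = 28.
Solving simultaneously gives x_1 = 1, x_2 = 3.

x_1 = 1, x_2 = 3, minimum C = 154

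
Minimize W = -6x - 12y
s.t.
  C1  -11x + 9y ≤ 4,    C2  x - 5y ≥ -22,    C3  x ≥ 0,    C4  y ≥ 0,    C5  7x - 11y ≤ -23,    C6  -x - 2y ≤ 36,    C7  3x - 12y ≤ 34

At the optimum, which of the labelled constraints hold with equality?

C2 and C5

Feasible corners and W = -6x - 12y:
  (89/23, 119/23) → W = -1962/23
  (163/58, 225/58) → W = -1839/29
  (127/24, 131/24) → W = -389/4

The minimum is at (127/24, 131/24). Substituting into each constraint, equality holds for C2 and C5; the remaining constraints have slack.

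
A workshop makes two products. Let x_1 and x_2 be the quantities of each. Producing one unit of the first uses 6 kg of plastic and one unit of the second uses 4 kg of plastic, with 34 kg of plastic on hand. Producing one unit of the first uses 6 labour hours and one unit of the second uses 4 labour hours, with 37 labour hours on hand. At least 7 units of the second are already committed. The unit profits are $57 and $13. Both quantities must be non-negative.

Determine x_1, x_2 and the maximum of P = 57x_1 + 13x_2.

x_1 = 1, x_2 = 7, maximum P = 148

Feasible corners and P = 57x_1 + 13x_2:
  (0, 17/2) → P = 221/2
  (0, 7) → P = 91
  (1, 7) → P = 148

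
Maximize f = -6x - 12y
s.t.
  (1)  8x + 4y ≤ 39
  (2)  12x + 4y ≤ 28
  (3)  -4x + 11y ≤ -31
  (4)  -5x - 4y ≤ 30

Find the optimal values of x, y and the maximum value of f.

x = 58/7, y = -125/7, maximum f = 1152/7

Vertices and f = -6x - 12y:
  (108/37, -65/37) → f = 132/37
  (58/7, -125/7) → f = 1152/7
  (-206/71, -275/71) → f = 4536/71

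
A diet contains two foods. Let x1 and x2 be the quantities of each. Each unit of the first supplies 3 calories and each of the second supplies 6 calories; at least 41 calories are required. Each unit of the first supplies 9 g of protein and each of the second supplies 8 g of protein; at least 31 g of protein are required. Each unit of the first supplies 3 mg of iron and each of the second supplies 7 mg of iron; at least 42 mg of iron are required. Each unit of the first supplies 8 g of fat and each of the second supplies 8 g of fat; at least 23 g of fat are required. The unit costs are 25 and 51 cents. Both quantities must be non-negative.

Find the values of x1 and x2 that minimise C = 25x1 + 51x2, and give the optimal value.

x1 = 35/3, x2 = 1, minimum C = 1028/3

Feasible corners and C = 25x1 + 51x2:
  (0, 41/6) → C = 697/2
  (14, 0) → C = 350
  (35/3, 1) → C = 1028/3
The feasible region is unbounded (it extends along (0, 1), (1, 0)), but C strictly increases along every unbounded feasible direction, so there is no improving ray and the minimum is attained at a vertex.

The optimum lies where 3x1 + 6x2 = 41 and 3x1 + 7x2 = 42.
Solving simultaneously gives x1 = 35/3, x2 = 1.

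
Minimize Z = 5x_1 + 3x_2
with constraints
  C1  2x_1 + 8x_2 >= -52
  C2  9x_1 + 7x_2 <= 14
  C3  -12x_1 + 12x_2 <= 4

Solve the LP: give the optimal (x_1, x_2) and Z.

x_1 = -82/15, x_2 = -77/15, minimum Z = -641/15

Feasible corners and Z = 5x_1 + 3x_2:
  (238/29, -248/29) → Z = 446/29
  (-82/15, -77/15) → Z = -641/15
  (35/48, 17/16) → Z = 41/6

The optimum lies where 2x_1 + 8x_2 = -52 and -12x_1 + 12x_2 = 4.
Solving simultaneously gives x_1 = -82/15, x_2 = -77/15.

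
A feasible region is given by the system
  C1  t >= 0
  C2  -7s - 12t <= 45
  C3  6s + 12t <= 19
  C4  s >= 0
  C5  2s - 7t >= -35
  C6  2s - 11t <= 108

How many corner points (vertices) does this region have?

The feasible vertices (each the meet of two boundaries and inside every other half-plane) are:
  (19/6, 0)
  (0, 0)
  (0, 19/12)

3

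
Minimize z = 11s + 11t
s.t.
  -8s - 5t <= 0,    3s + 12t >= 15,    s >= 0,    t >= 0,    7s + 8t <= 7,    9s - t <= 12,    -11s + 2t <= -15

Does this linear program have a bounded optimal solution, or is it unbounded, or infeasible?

infeasible

The boundaries 9s - t = 12 and -11s + 2t = -15 meet at (9/7, -3/7), but that point violates 3s + 12t ≥ 15. Every candidate vertex is excluded by some other constraint, so the feasible region is empty.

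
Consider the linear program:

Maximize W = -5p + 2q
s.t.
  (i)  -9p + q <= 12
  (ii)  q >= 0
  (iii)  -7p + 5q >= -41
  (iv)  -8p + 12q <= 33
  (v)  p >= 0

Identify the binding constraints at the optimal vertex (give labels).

Corner points and W = -5p + 2q:
  (41/7, 0) → W = -205/7
  (0, 0) → W = 0
  (657/44, 559/44) → W = -197/4
  (0, 11/4) → W = 11/2

The maximum is at (0, 11/4). Substituting into each constraint, equality holds for (iv) and (v); the remaining constraints have slack.

(iv) and (v)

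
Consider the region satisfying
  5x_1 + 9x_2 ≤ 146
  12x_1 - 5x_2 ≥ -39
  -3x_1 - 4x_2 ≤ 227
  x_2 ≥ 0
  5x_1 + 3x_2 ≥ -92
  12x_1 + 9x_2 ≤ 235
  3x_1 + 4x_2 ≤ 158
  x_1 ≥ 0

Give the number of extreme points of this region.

The feasible vertices (each the meet of two boundaries and inside every other half-plane) are:
  (379/133, 1947/133)
  (89/7, 577/63)
  (0, 39/5)
  (235/12, 0)
  (0, 0)

5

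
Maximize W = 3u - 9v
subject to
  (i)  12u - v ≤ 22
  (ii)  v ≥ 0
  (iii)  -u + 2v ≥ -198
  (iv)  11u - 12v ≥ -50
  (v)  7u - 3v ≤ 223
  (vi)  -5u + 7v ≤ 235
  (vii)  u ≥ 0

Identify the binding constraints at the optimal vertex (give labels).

Extreme points and W = 3u - 9v:
  (11/6, 0) → W = 11/2
  (314/133, 842/133) → W = -948/19
  (0, 0) → W = 0
  (0, 25/6) → W = -75/2

The maximum is at (11/6, 0). Substituting into each constraint, equality holds for (i) and (ii); the remaining constraints have slack.

(i) and (ii)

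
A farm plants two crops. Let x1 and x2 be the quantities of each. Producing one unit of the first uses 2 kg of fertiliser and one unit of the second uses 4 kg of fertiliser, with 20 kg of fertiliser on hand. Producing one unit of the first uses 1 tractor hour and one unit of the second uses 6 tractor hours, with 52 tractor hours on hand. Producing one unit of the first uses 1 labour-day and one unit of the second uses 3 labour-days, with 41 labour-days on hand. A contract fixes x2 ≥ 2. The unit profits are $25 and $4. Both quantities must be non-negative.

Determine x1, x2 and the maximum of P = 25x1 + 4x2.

Feasible corners and P = 25x1 + 4x2:
  (0, 5) → P = 20
  (0, 2) → P = 8
  (6, 2) → P = 158

x1 = 6, x2 = 2, maximum P = 158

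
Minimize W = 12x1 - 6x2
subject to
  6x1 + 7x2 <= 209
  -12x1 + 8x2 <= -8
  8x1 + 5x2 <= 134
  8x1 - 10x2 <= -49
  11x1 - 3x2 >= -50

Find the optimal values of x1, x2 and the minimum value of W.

x1 = 59/7, x2 = 163/14, minimum W = 219/7

Corner points and W = 12x1 - 6x2:
  (278/31, 386/31) → W = 1020/31
  (59/7, 163/14) → W = 219/7
  (73/8, 61/5) → W = 363/10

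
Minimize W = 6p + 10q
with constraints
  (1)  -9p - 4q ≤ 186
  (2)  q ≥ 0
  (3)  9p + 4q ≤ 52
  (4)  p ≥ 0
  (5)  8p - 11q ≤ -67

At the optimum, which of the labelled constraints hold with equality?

Corner points and W = 6p + 10q:
  (0, 13) → W = 130
  (304/131, 1019/131) → W = 12014/131
  (0, 67/11) → W = 670/11

The minimum is at (0, 67/11). Substituting into each constraint, equality holds for (4) and (5); the remaining constraints have slack.

(4) and (5)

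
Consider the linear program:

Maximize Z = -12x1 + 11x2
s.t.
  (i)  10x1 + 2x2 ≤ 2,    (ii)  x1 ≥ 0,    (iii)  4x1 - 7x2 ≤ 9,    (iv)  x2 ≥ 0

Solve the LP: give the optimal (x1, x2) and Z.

The optimum lies where 10x1 + 2x2 = 2 and x1 = 0.
Solving simultaneously gives x1 = 0, x2 = 1.

x1 = 0, x2 = 1, maximum Z = 11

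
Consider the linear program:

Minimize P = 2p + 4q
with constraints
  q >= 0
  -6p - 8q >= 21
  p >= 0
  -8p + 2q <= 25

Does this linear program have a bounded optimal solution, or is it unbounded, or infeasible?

infeasible

The boundaries q = 0 and p = 0 meet at (0, 0), but that point violates -6p - 8q ≥ 21. Every candidate vertex is excluded by some other constraint, so the feasible region is empty.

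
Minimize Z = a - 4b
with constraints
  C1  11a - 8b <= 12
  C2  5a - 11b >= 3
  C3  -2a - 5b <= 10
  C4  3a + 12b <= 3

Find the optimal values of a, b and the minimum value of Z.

Extreme points and Z = a - 4b:
  (-20/71, -134/71) → Z = 516/71
  (14/13, -1/52) → Z = 15/13
  (-95/47, -56/47) → Z = 129/47
  (23/31, 2/31) → Z = 15/31

The binding constraints are 5a - 11b = 3 and 3a + 12b = 3.
Solving simultaneously gives a = 23/31, b = 2/31.

a = 23/31, b = 2/31, minimum Z = 15/31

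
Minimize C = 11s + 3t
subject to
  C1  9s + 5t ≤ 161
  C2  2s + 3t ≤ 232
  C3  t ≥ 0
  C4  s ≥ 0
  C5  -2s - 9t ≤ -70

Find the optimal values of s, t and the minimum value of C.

s = 0, t = 70/9, minimum C = 70/3

Vertices and C = 11s + 3t:
  (0, 161/5) → C = 483/5
  (1099/71, 308/71) → C = 13013/71
  (0, 70/9) → C = 70/3

The optimum lies where s = 0 and -2s - 9t = -70.
Solving simultaneously gives s = 0, t = 70/9.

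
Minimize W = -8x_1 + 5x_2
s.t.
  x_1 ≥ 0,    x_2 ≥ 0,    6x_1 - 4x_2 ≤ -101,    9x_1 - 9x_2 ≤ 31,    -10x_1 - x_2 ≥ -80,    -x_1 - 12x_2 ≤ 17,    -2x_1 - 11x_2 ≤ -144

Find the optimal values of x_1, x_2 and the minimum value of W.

x_1 = 219/46, x_2 = 745/23, minimum W = 2849/23

Corner points and W = -8x_1 + 5x_2:
  (0, 101/4) → W = 505/4
  (0, 80) → W = 400
  (219/46, 745/23) → W = 2849/23

The binding constraints are 6x_1 - 4x_2 = -101 and -10x_1 - x_2 = -80.
Solving simultaneously gives x_1 = 219/46, x_2 = 745/23.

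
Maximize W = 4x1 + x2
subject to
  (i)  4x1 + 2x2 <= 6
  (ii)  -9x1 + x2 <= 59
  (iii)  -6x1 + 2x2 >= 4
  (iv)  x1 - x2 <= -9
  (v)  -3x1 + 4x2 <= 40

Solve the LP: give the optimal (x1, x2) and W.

Feasible corners and W = 4x1 + x2:
  (-2, 7) → W = -1
  (-28/11, 89/11) → W = -23/11
  (-25/4, 11/4) → W = -89/4
  (-196/33, 61/11) → W = -601/33

At the optimal vertex, 4x1 + 2x2 = 6 and x1 - x2 = -9.
Solving simultaneously gives x1 = -2, x2 = 7.

x1 = -2, x2 = 7, maximum W = -1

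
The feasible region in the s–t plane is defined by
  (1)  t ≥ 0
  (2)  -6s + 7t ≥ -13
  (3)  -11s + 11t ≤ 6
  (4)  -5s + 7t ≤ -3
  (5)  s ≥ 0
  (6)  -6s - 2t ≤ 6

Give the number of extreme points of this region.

Of the 15 pairwise boundary intersections, those satisfying every inequality are:
  (13/6, 0)
  (3/5, 0)
  (10, 47/7)

3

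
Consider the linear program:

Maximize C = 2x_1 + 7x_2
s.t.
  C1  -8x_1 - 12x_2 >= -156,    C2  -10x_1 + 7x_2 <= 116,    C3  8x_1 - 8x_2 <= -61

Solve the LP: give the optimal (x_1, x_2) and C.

Vertices and C = 2x_1 + 7x_2:
  (-75/44, 311/22) → C = 1051/11
  (129/40, 217/20) → C = 412/5
  (-167/8, -53/4) → C = -269/2

At the optimal vertex, -8x_1 - 12x_2 = -156 and -10x_1 + 7x_2 = 116.
Solving simultaneously gives x_1 = -75/44, x_2 = 311/22.

x_1 = -75/44, x_2 = 311/22, maximum C = 1051/11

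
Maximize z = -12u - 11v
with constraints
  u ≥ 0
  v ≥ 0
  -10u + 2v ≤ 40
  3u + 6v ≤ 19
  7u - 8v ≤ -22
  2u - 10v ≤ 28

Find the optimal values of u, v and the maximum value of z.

u = 0, v = 11/4, maximum z = -121/4

Corner points and z = -12u - 11v:
  (0, 19/6) → z = -209/6
  (0, 11/4) → z = -121/4
  (10/33, 199/66) → z = -2429/66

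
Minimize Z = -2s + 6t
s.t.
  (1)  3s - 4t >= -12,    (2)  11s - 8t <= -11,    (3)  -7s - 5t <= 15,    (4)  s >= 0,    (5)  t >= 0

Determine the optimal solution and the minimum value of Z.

Vertices and Z = -2s + 6t:
  (13/5, 99/20) → Z = 49/2
  (0, 3) → Z = 18
  (0, 11/8) → Z = 33/4

At the optimal vertex, 11s - 8t = -11 and s = 0.
Solving simultaneously gives s = 0, t = 11/8.

s = 0, t = 11/8, minimum Z = 33/4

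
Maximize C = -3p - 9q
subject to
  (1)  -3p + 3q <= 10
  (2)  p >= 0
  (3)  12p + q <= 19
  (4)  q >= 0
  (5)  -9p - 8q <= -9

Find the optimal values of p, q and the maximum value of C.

Feasible corners and C = -3p - 9q:
  (0, 10/3) → C = -30
  (47/39, 59/13) → C = -578/13
  (0, 9/8) → C = -81/8
  (19/12, 0) → C = -19/4
  (1, 0) → C = -3

The binding constraints are q = 0 and -9p - 8q = -9.
Solving simultaneously gives p = 1, q = 0.

p = 1, q = 0, maximum C = -3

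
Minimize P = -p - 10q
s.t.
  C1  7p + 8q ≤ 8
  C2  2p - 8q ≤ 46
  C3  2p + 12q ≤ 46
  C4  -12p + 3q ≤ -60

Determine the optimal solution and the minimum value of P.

p = 56/13, q = -36/13, minimum P = 304/13

Vertices and P = -p - 10q:
  (6, -17/4) → P = 73/2
  (56/13, -36/13) → P = 304/13
  (19/5, -24/5) → P = 221/5

The optimum lies where 7p + 8q = 8 and -12p + 3q = -60.
Solving simultaneously gives p = 56/13, q = -36/13.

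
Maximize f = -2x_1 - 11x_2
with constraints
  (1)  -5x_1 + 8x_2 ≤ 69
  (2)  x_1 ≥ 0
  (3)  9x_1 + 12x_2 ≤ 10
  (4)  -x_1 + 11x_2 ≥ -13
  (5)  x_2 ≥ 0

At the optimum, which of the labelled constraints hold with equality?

Feasible corners and f = -2x_1 - 11x_2:
  (0, 5/6) → f = -55/6
  (0, 0) → f = 0
  (10/9, 0) → f = -20/9

The maximum is at (0, 0). Substituting into each constraint, equality holds for (2) and (5); the remaining constraints have slack.

(2) and (5)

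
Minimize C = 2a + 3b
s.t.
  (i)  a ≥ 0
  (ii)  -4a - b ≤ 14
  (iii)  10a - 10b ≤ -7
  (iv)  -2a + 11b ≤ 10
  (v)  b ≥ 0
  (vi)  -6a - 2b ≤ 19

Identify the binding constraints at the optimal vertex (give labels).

Vertices and C = 2a + 3b:
  (0, 7/10) → C = 21/10
  (0, 10/11) → C = 30/11
  (23/90, 43/45) → C = 152/45

The minimum is at (0, 7/10). Substituting into each constraint, equality holds for (i) and (iii); the remaining constraints have slack.

(i) and (iii)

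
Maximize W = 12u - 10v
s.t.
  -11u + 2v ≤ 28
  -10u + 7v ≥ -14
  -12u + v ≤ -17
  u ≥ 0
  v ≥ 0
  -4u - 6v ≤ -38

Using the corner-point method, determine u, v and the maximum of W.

u = 175/44, v = 81/22, maximum W = 120/11

Extreme points and W = 12u - 10v:
  (62/13, 523/13) → W = -4486/13
  (175/44, 81/22) → W = 120/11
  (35/19, 97/19) → W = -550/19
The feasible region is unbounded (it extends along (7, 10), (2, 11)), but W strictly decreases along every unbounded feasible direction, so there is no improving ray and the maximum is attained at a vertex.

The optimum lies where -10u + 7v = -14 and -4u - 6v = -38.
Solving simultaneously gives u = 175/44, v = 81/22.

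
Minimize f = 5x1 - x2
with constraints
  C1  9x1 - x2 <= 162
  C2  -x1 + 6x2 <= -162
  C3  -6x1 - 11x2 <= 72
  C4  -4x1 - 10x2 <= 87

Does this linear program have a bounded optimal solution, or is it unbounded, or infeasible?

The boundaries 9x1 - x2 = 162 and -4x1 - 10x2 = 87 meet at (1533/94, -1431/94), but that point violates -x1 + 6x2 ≤ -162. Every candidate vertex is excluded by some other constraint, so the feasible region is empty.

infeasible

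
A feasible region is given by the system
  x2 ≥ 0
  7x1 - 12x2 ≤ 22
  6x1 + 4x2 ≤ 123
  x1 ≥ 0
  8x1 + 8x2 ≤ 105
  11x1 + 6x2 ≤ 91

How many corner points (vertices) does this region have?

Of the 15 pairwise boundary intersections, those satisfying every inequality are:
  (22/7, 0)
  (0, 0)
  (204/29, 395/174)
  (0, 105/8)
  (49/20, 427/40)

5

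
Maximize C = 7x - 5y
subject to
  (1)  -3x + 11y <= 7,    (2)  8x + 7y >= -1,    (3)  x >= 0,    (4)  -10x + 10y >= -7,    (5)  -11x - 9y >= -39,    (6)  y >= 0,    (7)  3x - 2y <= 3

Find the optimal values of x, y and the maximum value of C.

x = 8/5, y = 9/10, maximum C = 67/10

Feasible corners and C = 7x - 5y:
  (0, 7/11) → C = -35/11
  (47/27, 10/9) → C = 179/27
  (0, 0) → C = 0
  (7/10, 0) → C = 49/10
  (8/5, 9/10) → C = 67/10

At the optimal vertex, -10x + 10y = -7 and 3x - 2y = 3.
Solving simultaneously gives x = 8/5, y = 9/10.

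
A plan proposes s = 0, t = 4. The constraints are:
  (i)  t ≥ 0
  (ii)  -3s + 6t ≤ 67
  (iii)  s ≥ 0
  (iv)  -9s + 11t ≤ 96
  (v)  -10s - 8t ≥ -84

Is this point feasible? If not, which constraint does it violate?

(i): 4 ≥ 0 ✓
(ii): 24 ≤ 67 ✓
(iii): 0 ≥ 0 ✓
(iv): 44 ≤ 96 ✓
(v): -32 ≥ -84 ✓

feasible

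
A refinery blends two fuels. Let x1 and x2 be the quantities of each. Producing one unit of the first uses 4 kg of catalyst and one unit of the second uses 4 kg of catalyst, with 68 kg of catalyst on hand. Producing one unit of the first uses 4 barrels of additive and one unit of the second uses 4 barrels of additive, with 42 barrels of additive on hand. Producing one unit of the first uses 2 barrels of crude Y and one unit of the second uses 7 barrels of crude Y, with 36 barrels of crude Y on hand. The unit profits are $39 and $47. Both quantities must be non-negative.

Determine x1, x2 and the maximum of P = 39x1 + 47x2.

Vertices and P = 39x1 + 47x2:
  (0, 0) → P = 0
  (0, 36/7) → P = 1692/7
  (21/2, 0) → P = 819/2
  (15/2, 3) → P = 867/2

x1 = 15/2, x2 = 3, maximum P = 867/2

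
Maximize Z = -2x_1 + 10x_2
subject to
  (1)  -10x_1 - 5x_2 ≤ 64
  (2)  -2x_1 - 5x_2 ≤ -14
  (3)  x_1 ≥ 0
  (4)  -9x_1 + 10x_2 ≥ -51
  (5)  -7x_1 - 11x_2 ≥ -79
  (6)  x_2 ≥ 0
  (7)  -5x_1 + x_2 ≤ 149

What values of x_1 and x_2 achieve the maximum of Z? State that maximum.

x_1 = 0, x_2 = 79/11, maximum Z = 790/11

Feasible corners and Z = -2x_1 + 10x_2:
  (0, 14/5) → Z = 28
  (79/13, 24/65) → Z = -110/13
  (0, 79/11) → Z = 790/11
  (1351/169, 354/169) → Z = 838/169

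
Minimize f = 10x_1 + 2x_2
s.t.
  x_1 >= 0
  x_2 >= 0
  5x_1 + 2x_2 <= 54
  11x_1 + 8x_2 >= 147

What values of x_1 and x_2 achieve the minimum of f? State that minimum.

Feasible corners and f = 10x_1 + 2x_2:
  (0, 27) → f = 54
  (0, 147/8) → f = 147/4
  (23/3, 47/6) → f = 277/3

The binding constraints are x_1 = 0 and 11x_1 + 8x_2 = 147.
Solving simultaneously gives x_1 = 0, x_2 = 147/8.

x_1 = 0, x_2 = 147/8, minimum f = 147/4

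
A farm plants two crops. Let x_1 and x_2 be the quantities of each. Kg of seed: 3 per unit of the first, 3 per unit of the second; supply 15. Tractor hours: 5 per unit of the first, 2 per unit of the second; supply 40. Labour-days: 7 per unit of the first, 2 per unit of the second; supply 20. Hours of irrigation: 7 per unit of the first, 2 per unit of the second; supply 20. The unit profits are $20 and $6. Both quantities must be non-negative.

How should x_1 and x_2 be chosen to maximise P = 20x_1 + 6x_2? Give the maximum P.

x_1 = 2, x_2 = 3, maximum P = 58

Extreme points and P = 20x_1 + 6x_2:
  (0, 0) → P = 0
  (0, 5) → P = 30
  (20/7, 0) → P = 400/7
  (2, 3) → P = 58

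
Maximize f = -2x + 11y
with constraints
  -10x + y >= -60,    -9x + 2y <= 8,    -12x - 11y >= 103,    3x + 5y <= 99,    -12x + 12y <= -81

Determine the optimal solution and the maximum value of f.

The feasible region is unbounded (it extends along (-2, -9), (-1, -10)), but f strictly decreases along every unbounded feasible direction, so there is no improving ray and the maximum is attained at a vertex.

The binding constraints are -12x - 11y = 103 and -12x + 12y = -81.
Solving simultaneously gives x = -5/4, y = -8.

x = -5/4, y = -8, maximum f = -171/2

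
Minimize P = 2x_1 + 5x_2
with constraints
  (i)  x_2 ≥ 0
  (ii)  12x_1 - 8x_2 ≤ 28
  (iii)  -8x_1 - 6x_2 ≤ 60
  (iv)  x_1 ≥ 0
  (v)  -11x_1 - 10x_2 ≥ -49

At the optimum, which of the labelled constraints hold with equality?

Vertices and P = 2x_1 + 5x_2:
  (7/3, 0) → P = 14/3
  (0, 0) → P = 0
  (42/13, 35/26) → P = 343/26
  (0, 49/10) → P = 49/2

The minimum is at (0, 0). Substituting into each constraint, equality holds for (i) and (iv); the remaining constraints have slack.

(i) and (iv)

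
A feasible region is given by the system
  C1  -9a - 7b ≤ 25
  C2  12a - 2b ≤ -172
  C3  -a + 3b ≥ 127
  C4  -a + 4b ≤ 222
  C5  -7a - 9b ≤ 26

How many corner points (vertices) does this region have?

4

Intersecting each pair of boundary lines and keeping only the points that satisfy every inequality leaves:
  (-482/17, 559/17)
  (-1654/43, 1973/43)
  (-131/17, 676/17)
  (-122/23, 1246/23)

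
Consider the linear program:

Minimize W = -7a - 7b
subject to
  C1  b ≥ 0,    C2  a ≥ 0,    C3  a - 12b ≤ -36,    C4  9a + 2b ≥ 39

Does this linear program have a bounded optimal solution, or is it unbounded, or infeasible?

From the feasible point (0, 39/2), moving in the direction (0, 1) keeps every constraint satisfied while W decreases without bound.

unbounded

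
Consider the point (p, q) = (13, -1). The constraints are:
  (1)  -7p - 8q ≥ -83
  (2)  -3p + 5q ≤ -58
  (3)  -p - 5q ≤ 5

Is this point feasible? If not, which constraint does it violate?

Constraint (2): -3p + 5q = -44, which is not ≤ -58. All other constraints are satisfied.

not feasible — violates (2)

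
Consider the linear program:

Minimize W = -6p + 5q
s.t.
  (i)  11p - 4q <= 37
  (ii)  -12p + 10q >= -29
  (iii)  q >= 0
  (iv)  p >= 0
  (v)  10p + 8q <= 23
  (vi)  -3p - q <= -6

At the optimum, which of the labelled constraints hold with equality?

(iii) and (v)

Corner points and W = -6p + 5q:
  (23/10, 0) → W = -69/5
  (2, 0) → W = -12
  (25/14, 9/14) → W = -15/2

The minimum is at (23/10, 0). Substituting into each constraint, equality holds for (iii) and (v); the remaining constraints have slack.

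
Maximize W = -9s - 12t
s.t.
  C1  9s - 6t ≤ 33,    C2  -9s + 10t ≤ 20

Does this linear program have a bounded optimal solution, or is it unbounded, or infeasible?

unbounded

From the feasible point (25/2, 53/4), moving in the direction (-10, -9) keeps every constraint satisfied while W increases without bound.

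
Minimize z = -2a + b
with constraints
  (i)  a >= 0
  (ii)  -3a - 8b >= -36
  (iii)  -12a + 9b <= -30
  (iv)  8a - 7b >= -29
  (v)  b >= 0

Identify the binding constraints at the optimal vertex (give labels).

Vertices and z = -2a + b:
  (188/41, 114/41) → z = -262/41
  (12, 0) → z = -24
  (5/2, 0) → z = -5

The minimum is at (12, 0). Substituting into each constraint, equality holds for (ii) and (v); the remaining constraints have slack.

(ii) and (v)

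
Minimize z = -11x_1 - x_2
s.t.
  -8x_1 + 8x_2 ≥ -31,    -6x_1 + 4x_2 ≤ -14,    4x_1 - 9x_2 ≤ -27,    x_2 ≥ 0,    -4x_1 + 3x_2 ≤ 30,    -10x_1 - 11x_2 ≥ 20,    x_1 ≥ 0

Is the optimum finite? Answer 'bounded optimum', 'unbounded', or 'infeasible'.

The boundaries -8x_1 + 8x_2 = -31 and 4x_1 - 9x_2 = -27 meet at (99/8, 17/2), but that point violates -10x_1 - 11x_2 ≥ 20. Every candidate vertex is excluded by some other constraint, so the feasible region is empty.

infeasible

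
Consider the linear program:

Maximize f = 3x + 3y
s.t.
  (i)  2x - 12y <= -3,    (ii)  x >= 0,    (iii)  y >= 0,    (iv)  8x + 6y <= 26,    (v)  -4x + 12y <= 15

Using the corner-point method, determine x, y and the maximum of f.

At the optimal vertex, 8x + 6y = 26 and -4x + 12y = 15.
Solving simultaneously gives x = 37/20, y = 28/15.

x = 37/20, y = 28/15, maximum f = 223/20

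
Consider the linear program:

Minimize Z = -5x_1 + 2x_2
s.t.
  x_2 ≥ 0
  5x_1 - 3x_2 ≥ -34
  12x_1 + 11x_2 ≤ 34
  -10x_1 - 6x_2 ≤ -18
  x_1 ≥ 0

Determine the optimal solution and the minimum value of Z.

x_1 = 17/6, x_2 = 0, minimum Z = -85/6

Corner points and Z = -5x_1 + 2x_2:
  (17/6, 0) → Z = -85/6
  (9/5, 0) → Z = -9
  (0, 34/11) → Z = 68/11
  (0, 3) → Z = 6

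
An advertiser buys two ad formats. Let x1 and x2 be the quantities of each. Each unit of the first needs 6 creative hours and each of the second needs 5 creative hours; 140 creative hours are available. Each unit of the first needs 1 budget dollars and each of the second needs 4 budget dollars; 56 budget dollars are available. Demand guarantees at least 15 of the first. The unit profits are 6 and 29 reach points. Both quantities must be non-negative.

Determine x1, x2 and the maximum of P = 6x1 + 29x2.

x1 = 15, x2 = 10, maximum P = 380

Feasible corners and P = 6x1 + 29x2:
  (70/3, 0) → P = 140
  (15, 0) → P = 90
  (15, 10) → P = 380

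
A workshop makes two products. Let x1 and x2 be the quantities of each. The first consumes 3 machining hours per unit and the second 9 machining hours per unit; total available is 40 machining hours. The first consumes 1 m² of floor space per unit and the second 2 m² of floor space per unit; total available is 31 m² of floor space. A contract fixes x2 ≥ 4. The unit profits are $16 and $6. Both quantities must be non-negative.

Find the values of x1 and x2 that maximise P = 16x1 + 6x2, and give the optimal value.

x1 = 4/3, x2 = 4, maximum P = 136/3

The binding constraints are 3x1 + 9x2 = 40 and x2 = 4.
Solving simultaneously gives x1 = 4/3, x2 = 4.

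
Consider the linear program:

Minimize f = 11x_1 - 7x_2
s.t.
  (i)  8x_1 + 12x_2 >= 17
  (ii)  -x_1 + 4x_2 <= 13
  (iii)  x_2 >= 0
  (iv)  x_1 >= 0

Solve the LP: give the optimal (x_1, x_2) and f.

Feasible corners and f = 11x_1 - 7x_2:
  (17/8, 0) → f = 187/8
  (0, 17/12) → f = -119/12
  (0, 13/4) → f = -91/4
The feasible region is unbounded (it extends along (1, 0), (4, 1)), but f strictly increases along every unbounded feasible direction, so there is no improving ray and the minimum is attained at a vertex.

x_1 = 0, x_2 = 13/4, minimum f = -91/4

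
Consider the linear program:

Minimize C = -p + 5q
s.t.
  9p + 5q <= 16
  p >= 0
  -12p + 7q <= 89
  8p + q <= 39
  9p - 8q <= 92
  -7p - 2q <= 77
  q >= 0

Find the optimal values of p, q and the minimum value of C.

Corner points and C = -p + 5q:
  (0, 16/5) → C = 16
  (16/9, 0) → C = -16/9
  (0, 0) → C = 0

The binding constraints are 9p + 5q = 16 and q = 0.
Solving simultaneously gives p = 16/9, q = 0.

p = 16/9, q = 0, minimum C = -16/9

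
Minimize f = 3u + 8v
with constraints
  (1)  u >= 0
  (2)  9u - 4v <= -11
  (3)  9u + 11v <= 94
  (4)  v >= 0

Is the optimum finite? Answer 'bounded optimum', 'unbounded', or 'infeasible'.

bounded optimum

Feasible corners and f = 3u + 8v:
  (0, 11/4) → f = 22
  (0, 94/11) → f = 752/11
  (17/9, 7) → f = 185/3
The feasible region has finitely many vertices and no improving ray; the minimum is 22 at (0, 11/4).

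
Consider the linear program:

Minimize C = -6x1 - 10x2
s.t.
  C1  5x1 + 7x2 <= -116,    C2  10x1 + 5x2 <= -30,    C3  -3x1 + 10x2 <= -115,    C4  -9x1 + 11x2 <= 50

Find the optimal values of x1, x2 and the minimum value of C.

x1 = -5, x2 = -13, minimum C = 160

Extreme points and C = -6x1 - 10x2:
  (74/9, -202/9) → C = 1576/9
  (-5, -13) → C = 160
  (-1765/57, -395/19) → C = 7480/19
The feasible region is unbounded (it extends along (-11, -9), (1, -2)), but C strictly increases along every unbounded feasible direction, so there is no improving ray and the minimum is attained at a vertex.

The binding constraints are 5x1 + 7x2 = -116 and -3x1 + 10x2 = -115.
Solving simultaneously gives x1 = -5, x2 = -13.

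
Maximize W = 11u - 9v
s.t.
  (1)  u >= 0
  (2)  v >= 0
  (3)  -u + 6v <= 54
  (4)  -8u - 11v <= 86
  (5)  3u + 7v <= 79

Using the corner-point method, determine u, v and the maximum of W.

Corner points and W = 11u - 9v:
  (0, 0) → W = 0
  (0, 9) → W = -81
  (79/3, 0) → W = 869/3
  (96/25, 241/25) → W = -1113/25

u = 79/3, v = 0, maximum W = 869/3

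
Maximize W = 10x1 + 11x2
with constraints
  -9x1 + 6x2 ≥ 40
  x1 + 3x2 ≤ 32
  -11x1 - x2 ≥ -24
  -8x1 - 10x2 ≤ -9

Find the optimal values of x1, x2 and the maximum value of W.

Corner points and W = 10x1 + 11x2:
  (104/75, 656/75) → W = 2752/25
  (-173/69, 401/138) → W = 317/46
  (5/4, 41/4) → W = 501/4
  (-293/14, 247/14) → W = -213/14

x1 = 5/4, x2 = 41/4, maximum W = 501/4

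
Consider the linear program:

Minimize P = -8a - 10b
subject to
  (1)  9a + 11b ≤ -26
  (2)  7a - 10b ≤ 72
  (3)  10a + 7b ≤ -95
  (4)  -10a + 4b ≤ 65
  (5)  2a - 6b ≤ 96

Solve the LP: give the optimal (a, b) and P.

Vertices and P = -8a - 10b:
  (-446/149, -1385/149) → P = 17418/149
  (-469/36, -1175/72) → P = 3209/12
  (-167/22, -30/11) → P = 88

The optimum lies where 10a + 7b = -95 and -10a + 4b = 65.
Solving simultaneously gives a = -167/22, b = -30/11.

a = -167/22, b = -30/11, minimum P = 88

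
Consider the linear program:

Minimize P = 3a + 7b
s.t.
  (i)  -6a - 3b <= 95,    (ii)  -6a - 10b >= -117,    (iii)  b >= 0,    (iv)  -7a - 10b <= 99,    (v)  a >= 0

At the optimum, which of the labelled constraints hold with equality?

Corner points and P = 3a + 7b:
  (39/2, 0) → P = 117/2
  (0, 117/10) → P = 819/10
  (0, 0) → P = 0

The minimum is at (0, 0). Substituting into each constraint, equality holds for (iii) and (v); the remaining constraints have slack.

(iii) and (v)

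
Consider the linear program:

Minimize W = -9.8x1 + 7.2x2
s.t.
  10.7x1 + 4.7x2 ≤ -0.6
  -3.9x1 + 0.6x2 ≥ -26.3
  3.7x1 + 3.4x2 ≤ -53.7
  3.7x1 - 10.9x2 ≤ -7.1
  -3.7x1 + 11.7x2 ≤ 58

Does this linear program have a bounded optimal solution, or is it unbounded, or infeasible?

bounded optimum

Extreme points and W = -9.8x1 + 7.2x2:
  (-60947/5291, -466/143) → W = 2365691/26455
  (-82549/5587, 43/151) → W = 4102177/27935
The feasible region has finitely many vertices and no improving ray; the minimum is 2365691/26455 at (-60947/5291, -466/143).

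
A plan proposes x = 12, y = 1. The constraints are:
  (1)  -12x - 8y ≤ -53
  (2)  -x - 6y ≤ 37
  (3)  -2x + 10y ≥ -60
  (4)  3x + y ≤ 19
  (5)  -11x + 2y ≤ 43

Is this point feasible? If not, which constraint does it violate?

Constraint (4): 3x + y = 37, which is not ≤ 19. All other constraints are satisfied.

not feasible — violates (4)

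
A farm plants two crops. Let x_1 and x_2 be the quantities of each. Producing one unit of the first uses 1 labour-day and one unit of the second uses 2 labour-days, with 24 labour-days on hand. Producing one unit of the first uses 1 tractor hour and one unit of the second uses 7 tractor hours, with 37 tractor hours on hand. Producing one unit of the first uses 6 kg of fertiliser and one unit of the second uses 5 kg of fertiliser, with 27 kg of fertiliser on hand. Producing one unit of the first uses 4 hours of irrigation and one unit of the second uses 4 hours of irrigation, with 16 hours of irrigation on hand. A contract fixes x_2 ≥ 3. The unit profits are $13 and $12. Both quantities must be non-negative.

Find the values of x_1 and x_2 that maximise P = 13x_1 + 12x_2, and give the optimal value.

Vertices and P = 13x_1 + 12x_2:
  (0, 4) → P = 48
  (0, 3) → P = 36
  (1, 3) → P = 49

The optimum lies where 4x_1 + 4x_2 = 16 and x_2 = 3.
Solving simultaneously gives x_1 = 1, x_2 = 3.

x_1 = 1, x_2 = 3, maximum P = 49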